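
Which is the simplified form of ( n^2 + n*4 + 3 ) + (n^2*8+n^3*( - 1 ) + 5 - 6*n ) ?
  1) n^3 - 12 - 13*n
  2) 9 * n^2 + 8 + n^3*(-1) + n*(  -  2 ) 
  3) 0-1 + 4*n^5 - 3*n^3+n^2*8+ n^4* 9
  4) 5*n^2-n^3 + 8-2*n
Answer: 2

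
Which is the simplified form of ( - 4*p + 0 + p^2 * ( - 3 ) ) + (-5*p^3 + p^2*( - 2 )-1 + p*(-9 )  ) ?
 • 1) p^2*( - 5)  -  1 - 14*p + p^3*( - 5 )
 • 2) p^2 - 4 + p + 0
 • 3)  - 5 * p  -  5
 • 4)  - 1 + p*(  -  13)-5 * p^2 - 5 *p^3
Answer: 4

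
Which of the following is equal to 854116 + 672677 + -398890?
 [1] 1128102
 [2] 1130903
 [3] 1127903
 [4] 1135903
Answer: 3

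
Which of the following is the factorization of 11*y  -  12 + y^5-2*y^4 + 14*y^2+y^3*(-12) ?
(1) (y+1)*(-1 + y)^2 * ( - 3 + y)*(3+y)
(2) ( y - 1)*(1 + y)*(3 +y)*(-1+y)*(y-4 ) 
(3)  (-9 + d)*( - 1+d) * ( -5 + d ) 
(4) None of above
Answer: 2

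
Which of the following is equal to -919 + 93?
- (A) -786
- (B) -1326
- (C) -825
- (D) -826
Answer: D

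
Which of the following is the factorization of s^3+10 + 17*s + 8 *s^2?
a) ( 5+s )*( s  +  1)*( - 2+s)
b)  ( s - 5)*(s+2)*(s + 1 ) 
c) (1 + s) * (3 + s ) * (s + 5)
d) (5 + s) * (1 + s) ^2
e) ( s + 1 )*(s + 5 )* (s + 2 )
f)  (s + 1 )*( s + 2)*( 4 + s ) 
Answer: e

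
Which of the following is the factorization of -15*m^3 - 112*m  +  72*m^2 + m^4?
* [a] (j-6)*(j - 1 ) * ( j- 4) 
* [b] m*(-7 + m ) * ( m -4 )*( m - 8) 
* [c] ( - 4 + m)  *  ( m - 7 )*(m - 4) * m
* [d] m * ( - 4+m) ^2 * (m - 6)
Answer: c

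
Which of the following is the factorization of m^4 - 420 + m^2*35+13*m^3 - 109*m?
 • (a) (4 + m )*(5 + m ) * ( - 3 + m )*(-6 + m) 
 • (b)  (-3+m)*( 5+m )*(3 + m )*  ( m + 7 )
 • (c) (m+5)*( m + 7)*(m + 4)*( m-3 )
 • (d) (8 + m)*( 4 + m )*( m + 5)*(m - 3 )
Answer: c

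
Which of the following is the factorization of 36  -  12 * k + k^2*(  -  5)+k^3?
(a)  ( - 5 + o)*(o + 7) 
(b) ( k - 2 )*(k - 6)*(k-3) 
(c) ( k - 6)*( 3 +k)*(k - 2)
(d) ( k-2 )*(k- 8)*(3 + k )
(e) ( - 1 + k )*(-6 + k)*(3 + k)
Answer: c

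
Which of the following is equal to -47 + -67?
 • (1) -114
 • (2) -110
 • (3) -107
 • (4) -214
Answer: 1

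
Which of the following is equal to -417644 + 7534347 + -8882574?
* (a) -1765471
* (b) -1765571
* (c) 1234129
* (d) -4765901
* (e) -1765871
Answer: e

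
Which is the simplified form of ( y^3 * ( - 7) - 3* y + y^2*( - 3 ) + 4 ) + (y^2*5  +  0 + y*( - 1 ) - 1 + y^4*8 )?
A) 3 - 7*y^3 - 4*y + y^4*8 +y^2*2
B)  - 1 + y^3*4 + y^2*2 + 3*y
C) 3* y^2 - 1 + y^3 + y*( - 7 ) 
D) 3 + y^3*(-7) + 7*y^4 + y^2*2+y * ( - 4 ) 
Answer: A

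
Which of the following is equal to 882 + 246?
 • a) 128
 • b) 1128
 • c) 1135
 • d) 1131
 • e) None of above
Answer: b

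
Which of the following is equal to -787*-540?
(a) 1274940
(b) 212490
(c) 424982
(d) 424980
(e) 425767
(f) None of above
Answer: d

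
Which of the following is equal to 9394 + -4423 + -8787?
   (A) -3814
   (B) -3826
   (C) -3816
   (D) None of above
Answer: C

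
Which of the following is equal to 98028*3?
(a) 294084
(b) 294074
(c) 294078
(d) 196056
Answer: a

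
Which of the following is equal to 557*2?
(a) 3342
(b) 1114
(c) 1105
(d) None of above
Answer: b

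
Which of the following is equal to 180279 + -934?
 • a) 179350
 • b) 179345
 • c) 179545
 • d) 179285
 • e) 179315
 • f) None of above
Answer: b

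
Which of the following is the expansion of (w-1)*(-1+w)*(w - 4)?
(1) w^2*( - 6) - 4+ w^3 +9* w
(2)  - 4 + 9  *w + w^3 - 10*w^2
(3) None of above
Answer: 1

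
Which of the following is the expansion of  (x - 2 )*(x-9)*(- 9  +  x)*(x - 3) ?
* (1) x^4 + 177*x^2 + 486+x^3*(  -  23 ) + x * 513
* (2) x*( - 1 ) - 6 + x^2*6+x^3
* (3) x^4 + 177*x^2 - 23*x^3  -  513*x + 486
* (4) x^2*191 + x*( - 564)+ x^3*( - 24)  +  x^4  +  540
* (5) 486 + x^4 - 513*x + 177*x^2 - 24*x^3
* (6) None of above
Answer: 3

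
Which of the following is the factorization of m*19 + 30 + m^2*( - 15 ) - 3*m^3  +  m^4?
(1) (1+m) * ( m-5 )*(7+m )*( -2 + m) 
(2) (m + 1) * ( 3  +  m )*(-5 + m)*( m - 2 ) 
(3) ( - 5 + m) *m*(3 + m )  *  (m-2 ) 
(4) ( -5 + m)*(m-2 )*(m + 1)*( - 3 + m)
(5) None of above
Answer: 2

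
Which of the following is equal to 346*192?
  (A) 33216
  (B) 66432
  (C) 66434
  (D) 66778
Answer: B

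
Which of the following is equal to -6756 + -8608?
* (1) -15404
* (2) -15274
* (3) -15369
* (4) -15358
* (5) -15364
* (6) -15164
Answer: 5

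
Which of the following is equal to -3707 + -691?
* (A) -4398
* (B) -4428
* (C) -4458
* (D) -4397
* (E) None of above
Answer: A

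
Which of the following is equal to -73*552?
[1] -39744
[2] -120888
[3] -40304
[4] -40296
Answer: 4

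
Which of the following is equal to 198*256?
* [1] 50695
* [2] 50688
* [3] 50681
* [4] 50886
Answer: 2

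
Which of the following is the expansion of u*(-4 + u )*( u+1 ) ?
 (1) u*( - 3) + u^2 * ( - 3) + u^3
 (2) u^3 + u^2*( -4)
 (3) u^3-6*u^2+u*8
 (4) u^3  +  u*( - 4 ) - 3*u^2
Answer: 4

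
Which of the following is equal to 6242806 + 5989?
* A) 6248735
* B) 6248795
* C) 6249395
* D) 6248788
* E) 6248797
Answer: B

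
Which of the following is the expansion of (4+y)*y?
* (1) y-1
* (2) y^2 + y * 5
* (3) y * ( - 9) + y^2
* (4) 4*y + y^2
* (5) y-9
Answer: 4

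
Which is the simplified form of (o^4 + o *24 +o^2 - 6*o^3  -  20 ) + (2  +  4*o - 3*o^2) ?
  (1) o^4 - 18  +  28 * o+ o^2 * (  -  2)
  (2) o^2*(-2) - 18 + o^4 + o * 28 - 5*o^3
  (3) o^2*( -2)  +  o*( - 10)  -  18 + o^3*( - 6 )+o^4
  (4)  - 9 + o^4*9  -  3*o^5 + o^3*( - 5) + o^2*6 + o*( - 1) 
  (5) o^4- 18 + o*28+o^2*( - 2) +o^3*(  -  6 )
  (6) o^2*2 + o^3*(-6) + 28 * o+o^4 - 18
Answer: 5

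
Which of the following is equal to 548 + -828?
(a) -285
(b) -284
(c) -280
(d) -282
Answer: c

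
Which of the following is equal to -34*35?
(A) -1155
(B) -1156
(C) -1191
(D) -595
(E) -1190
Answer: E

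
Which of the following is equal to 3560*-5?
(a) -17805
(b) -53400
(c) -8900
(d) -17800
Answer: d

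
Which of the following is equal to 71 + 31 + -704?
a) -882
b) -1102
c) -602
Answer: c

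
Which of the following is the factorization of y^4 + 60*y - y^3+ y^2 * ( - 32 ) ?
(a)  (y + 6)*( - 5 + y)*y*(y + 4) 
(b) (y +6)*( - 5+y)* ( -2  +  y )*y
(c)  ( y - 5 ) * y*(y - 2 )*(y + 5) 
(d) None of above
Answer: b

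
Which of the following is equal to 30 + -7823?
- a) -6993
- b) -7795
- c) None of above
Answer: c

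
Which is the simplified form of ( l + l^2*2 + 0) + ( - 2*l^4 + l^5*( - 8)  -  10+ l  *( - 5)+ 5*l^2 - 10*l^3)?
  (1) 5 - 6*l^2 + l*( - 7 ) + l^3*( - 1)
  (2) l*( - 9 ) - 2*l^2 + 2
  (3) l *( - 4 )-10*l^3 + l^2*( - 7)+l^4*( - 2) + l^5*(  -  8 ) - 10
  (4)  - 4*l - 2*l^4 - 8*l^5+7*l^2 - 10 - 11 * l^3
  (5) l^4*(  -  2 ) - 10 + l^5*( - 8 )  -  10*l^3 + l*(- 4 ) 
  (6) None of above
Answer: 6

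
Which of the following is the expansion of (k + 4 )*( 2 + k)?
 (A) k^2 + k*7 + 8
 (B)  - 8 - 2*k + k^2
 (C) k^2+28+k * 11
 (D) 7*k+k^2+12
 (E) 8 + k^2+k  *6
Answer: E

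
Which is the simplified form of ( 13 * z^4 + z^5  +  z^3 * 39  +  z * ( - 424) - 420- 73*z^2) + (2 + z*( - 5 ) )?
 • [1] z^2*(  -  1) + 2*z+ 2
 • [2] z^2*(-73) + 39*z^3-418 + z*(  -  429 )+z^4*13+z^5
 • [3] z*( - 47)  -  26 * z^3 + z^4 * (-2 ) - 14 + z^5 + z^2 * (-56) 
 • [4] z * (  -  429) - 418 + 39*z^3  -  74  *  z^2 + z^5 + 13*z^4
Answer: 2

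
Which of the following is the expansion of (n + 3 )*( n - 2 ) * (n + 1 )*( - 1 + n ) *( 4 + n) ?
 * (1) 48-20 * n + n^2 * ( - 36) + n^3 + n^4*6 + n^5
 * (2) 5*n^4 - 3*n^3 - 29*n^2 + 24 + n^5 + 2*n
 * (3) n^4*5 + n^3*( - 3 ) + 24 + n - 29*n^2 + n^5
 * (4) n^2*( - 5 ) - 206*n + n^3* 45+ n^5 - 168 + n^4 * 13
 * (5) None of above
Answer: 2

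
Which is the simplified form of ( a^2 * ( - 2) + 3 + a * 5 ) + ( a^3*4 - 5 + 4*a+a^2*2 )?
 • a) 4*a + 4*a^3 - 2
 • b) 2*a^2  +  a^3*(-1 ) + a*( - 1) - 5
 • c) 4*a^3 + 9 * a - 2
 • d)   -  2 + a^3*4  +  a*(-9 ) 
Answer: c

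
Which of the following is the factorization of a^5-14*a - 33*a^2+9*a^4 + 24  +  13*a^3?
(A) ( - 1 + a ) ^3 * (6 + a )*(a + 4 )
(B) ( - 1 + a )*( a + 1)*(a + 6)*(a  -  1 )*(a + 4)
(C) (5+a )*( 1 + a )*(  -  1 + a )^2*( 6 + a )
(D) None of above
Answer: B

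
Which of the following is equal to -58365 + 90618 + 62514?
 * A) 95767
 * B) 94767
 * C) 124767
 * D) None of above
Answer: B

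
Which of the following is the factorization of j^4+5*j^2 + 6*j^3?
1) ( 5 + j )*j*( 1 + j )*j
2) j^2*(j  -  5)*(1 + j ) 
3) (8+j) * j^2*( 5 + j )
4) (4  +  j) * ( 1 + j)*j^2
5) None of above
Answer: 1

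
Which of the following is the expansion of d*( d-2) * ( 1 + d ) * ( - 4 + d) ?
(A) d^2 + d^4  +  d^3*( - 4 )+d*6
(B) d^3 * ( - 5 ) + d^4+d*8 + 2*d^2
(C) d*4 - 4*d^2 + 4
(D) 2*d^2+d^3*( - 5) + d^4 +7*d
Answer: B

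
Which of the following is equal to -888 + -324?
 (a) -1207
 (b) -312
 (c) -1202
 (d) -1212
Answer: d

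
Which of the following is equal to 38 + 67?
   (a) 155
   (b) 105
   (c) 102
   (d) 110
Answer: b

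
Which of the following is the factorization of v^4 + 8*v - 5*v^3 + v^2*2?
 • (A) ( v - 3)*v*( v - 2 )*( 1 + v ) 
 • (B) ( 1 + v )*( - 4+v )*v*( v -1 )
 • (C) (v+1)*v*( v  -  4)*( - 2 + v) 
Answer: C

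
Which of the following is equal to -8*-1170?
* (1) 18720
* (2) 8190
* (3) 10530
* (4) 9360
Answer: 4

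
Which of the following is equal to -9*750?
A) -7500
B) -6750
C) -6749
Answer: B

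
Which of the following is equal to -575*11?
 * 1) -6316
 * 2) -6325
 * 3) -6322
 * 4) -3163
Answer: 2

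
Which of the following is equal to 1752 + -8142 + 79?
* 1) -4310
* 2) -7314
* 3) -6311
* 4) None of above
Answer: 3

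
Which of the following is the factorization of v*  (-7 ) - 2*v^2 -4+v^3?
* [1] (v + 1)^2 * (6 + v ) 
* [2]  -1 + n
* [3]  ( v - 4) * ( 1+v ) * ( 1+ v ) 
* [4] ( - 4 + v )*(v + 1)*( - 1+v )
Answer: 3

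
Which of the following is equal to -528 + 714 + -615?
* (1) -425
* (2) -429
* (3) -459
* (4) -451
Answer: 2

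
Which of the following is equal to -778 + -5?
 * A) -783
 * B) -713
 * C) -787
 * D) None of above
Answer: A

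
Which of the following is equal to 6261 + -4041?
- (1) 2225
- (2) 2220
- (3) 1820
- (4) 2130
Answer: 2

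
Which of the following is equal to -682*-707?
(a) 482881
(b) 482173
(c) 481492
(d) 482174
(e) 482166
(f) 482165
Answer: d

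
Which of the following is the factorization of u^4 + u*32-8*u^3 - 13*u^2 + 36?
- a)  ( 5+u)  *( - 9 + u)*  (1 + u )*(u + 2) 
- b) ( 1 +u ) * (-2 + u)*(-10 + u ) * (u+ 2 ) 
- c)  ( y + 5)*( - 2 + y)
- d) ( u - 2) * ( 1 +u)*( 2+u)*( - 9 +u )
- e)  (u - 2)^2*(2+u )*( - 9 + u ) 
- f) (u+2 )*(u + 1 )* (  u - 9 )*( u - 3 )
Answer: d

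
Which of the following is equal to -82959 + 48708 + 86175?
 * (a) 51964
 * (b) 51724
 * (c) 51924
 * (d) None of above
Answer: c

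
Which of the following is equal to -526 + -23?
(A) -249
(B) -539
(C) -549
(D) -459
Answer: C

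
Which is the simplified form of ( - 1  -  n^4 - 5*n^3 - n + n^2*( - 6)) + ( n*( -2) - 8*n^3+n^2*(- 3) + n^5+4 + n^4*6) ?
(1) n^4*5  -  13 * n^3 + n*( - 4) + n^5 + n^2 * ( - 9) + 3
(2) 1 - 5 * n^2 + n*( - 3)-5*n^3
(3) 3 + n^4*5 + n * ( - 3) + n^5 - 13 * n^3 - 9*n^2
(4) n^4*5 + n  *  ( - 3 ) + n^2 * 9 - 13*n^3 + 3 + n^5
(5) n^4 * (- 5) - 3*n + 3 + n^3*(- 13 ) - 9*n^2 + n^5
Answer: 3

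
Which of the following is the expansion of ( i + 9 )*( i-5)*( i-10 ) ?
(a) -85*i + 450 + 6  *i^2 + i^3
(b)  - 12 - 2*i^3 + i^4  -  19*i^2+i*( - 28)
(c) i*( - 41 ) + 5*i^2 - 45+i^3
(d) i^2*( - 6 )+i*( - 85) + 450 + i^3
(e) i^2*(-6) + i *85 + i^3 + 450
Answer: d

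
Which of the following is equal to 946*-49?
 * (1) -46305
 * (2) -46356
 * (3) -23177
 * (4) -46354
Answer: 4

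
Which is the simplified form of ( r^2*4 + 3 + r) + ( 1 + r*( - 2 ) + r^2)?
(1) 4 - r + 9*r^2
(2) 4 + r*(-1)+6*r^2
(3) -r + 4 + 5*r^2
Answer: 3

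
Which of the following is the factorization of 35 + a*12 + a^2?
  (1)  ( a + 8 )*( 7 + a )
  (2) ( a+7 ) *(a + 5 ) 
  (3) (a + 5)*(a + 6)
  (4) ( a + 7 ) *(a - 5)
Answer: 2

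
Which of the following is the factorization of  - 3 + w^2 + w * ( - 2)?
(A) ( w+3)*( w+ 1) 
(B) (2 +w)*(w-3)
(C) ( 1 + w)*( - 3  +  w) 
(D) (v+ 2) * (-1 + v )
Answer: C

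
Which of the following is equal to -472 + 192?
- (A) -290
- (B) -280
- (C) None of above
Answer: B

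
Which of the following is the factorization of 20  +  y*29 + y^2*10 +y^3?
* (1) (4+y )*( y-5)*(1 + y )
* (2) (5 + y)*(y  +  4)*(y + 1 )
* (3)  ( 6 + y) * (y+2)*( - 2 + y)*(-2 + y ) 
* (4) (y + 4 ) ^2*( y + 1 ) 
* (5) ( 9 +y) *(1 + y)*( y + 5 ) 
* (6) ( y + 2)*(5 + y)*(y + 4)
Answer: 2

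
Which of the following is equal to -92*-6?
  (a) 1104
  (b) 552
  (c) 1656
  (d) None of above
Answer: b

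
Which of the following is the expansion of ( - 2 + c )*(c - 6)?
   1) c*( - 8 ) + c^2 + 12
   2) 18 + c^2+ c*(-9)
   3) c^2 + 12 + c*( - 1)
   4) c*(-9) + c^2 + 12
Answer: 1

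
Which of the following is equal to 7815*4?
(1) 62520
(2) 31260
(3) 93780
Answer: 2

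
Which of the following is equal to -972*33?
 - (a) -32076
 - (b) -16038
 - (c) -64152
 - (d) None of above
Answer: a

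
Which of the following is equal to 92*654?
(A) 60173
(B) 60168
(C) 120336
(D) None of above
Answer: B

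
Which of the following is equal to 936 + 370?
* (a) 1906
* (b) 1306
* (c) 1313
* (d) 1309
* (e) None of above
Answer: b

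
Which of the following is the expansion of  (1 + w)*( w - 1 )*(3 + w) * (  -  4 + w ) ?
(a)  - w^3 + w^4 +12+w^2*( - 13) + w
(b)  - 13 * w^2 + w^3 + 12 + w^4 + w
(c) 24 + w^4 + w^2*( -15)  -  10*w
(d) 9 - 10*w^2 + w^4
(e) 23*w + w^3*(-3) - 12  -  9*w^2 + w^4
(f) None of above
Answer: a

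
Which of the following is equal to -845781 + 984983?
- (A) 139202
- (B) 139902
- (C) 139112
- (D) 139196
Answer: A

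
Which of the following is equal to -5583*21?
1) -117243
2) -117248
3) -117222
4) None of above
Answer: 1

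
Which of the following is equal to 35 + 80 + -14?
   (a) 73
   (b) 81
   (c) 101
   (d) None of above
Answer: c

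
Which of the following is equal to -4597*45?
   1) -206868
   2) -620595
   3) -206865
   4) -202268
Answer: 3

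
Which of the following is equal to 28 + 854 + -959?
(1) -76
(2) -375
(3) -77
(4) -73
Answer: 3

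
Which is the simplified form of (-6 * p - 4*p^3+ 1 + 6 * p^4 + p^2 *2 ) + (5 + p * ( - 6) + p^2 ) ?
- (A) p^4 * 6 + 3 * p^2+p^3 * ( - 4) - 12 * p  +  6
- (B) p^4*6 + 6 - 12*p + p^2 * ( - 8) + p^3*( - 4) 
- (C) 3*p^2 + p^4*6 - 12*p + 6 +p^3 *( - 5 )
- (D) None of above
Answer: A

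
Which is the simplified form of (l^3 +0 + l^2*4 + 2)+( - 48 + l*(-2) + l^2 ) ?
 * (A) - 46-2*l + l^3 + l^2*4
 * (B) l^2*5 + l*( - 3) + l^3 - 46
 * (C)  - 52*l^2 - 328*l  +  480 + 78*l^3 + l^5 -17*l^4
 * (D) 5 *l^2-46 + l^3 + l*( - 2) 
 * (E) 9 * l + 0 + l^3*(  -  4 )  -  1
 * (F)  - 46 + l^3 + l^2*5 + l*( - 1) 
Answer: D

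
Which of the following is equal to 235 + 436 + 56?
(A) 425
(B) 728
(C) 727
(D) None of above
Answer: C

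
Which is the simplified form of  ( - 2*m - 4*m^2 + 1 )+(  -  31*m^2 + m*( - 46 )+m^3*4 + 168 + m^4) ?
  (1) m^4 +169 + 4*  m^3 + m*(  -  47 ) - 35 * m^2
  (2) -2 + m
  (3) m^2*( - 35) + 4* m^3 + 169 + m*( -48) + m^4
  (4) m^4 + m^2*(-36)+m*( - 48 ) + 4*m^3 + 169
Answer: 3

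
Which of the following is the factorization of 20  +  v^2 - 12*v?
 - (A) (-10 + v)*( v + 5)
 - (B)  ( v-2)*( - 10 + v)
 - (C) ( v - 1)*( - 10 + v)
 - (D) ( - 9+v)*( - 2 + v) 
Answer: B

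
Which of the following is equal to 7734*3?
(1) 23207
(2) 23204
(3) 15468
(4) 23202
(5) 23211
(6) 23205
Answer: 4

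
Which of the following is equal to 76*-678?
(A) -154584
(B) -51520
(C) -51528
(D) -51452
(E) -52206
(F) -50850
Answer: C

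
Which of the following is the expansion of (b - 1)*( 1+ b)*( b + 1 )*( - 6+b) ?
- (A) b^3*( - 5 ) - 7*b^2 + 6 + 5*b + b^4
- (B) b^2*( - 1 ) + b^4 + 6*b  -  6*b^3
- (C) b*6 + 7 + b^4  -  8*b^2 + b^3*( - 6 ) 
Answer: A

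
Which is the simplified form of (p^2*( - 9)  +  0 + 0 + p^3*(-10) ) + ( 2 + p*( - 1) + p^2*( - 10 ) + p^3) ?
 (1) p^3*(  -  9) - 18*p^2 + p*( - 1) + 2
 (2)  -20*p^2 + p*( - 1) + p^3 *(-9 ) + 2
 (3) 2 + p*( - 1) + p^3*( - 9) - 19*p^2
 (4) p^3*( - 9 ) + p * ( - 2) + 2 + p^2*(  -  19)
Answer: 3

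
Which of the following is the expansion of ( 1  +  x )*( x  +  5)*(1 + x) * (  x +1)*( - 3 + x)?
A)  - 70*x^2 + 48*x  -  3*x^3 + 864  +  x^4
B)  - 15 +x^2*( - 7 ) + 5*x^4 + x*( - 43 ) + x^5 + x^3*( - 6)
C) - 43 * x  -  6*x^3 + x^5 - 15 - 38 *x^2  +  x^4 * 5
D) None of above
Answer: C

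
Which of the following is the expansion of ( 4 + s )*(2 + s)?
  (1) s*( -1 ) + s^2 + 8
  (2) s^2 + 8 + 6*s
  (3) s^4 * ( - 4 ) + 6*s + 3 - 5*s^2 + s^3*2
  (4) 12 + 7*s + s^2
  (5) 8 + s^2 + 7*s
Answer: 2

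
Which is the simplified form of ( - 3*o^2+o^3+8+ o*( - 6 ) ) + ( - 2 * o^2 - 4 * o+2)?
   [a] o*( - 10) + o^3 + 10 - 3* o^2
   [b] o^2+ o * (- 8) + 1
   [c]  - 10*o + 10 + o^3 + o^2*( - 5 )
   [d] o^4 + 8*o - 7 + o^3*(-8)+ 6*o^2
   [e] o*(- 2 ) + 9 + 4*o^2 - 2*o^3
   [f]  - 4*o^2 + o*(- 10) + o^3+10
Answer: c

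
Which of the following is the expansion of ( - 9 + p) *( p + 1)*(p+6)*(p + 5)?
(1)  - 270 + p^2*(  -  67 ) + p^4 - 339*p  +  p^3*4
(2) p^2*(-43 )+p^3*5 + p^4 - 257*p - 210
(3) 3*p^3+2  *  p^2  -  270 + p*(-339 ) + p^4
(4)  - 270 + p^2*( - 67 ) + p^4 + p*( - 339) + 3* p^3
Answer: 4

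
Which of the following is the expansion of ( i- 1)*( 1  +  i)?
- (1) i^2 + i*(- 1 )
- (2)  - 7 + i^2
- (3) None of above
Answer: 3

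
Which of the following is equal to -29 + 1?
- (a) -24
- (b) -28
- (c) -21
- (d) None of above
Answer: b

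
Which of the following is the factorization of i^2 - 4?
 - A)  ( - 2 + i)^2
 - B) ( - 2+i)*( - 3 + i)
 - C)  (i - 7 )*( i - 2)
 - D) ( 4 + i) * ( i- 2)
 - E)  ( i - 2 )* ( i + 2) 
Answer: E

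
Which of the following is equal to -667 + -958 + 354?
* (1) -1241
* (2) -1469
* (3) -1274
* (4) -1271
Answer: 4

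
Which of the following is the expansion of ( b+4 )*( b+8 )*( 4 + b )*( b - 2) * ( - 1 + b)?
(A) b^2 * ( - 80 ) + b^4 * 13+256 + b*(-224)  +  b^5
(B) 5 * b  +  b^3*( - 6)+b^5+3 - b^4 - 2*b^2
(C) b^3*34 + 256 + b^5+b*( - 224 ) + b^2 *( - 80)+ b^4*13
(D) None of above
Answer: C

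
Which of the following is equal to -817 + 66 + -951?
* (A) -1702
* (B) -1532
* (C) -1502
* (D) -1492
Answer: A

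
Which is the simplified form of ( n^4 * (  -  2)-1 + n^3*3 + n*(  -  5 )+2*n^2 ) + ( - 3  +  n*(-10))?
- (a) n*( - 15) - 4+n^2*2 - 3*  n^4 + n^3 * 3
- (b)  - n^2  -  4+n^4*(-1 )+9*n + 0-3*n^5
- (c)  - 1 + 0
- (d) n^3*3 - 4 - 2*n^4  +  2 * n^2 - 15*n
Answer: d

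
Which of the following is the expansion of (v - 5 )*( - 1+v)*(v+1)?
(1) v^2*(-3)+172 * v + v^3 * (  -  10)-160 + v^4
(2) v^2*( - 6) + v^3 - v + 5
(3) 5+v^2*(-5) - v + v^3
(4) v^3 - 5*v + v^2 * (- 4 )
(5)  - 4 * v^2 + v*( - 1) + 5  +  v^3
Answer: 3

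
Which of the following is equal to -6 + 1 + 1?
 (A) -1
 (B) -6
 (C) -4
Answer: C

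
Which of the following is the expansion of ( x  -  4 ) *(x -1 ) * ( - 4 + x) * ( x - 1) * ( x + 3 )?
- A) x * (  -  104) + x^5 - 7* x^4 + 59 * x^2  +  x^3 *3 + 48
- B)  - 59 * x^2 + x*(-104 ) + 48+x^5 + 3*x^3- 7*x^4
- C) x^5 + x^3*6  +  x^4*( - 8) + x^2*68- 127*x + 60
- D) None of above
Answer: A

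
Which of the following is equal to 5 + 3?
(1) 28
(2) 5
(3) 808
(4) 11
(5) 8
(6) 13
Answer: 5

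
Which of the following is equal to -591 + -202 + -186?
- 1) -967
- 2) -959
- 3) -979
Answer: 3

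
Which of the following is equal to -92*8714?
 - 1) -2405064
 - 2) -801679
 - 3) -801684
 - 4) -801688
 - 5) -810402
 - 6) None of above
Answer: 4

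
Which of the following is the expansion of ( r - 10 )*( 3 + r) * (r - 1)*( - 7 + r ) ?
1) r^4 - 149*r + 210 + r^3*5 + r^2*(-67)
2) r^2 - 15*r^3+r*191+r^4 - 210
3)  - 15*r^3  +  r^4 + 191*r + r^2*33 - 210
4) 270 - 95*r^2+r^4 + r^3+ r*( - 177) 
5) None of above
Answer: 3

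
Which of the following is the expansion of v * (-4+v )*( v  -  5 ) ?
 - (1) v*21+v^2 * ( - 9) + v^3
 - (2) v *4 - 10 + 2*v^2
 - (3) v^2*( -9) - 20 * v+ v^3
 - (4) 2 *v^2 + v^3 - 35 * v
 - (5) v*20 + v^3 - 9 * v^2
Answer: 5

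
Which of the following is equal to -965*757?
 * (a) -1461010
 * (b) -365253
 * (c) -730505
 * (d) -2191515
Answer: c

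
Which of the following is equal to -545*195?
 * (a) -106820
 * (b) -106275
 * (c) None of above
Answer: b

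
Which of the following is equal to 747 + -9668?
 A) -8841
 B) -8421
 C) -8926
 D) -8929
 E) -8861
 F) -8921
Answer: F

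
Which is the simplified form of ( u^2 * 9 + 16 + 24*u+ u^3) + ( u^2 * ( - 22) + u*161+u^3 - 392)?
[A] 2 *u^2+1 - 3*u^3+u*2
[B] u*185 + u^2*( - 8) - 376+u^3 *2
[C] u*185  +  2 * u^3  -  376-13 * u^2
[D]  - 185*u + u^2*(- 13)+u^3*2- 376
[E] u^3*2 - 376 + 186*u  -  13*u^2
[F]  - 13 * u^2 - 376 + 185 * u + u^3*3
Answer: C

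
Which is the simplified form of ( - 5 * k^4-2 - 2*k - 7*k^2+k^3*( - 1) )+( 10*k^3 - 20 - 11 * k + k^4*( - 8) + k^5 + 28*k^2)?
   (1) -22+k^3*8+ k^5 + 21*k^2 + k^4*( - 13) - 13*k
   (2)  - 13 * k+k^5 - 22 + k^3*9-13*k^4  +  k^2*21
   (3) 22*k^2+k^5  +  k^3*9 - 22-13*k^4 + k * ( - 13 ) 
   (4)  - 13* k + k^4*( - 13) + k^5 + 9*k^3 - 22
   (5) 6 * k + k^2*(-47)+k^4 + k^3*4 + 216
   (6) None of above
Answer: 2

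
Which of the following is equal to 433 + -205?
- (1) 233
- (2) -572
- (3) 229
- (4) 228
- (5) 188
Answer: 4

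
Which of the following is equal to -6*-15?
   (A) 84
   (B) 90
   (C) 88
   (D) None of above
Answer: B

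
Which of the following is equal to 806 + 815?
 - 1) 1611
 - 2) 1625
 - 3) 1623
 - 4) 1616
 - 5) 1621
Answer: 5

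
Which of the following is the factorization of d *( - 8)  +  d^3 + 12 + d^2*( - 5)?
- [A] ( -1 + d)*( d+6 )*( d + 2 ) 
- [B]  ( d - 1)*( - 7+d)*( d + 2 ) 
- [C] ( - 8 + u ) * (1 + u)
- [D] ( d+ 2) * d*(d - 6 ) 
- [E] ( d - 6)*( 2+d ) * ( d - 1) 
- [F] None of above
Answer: E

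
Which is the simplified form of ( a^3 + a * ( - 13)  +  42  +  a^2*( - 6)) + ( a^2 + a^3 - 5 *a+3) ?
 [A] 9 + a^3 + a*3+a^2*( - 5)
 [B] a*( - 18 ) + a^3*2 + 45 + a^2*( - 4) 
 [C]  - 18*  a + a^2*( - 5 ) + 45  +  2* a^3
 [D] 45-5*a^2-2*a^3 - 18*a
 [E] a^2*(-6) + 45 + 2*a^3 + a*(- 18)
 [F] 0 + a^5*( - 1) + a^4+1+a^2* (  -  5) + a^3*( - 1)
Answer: C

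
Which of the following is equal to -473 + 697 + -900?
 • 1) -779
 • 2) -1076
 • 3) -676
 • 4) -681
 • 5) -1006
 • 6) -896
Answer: 3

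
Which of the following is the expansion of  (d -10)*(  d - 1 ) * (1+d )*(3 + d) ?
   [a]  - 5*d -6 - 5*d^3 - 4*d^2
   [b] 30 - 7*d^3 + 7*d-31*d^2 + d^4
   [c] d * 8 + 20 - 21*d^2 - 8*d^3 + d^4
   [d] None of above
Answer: b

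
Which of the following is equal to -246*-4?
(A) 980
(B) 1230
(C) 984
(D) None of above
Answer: C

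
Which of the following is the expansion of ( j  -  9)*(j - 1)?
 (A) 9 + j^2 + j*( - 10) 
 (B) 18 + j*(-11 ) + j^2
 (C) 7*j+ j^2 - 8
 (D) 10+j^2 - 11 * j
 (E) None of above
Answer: A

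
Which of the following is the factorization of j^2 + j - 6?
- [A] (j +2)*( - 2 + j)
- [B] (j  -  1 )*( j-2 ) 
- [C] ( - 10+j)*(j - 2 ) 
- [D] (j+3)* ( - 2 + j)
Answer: D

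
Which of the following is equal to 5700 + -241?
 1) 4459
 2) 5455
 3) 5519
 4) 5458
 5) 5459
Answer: 5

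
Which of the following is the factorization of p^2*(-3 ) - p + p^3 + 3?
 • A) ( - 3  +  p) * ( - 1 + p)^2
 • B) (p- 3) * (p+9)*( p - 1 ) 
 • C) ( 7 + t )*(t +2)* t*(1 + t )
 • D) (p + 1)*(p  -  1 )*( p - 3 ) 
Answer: D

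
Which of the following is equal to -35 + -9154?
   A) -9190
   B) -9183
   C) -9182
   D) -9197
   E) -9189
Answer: E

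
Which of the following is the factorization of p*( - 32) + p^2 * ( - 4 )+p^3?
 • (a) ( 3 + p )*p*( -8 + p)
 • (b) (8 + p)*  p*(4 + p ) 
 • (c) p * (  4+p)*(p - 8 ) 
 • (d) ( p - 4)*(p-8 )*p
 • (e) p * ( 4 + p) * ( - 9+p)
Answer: c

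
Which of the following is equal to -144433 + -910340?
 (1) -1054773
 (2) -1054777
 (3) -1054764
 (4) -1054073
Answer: 1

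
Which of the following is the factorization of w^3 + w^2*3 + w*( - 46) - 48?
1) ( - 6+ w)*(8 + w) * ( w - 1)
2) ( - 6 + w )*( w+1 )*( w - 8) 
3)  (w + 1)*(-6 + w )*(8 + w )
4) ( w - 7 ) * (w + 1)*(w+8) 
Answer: 3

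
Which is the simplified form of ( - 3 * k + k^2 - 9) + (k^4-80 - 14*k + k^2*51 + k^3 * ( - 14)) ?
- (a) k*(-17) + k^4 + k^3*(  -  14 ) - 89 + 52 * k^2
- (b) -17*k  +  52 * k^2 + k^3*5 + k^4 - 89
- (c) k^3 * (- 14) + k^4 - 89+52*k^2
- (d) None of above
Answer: a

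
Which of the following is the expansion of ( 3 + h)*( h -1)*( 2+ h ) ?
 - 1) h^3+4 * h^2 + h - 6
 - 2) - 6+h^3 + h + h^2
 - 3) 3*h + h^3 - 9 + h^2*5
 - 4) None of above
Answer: 1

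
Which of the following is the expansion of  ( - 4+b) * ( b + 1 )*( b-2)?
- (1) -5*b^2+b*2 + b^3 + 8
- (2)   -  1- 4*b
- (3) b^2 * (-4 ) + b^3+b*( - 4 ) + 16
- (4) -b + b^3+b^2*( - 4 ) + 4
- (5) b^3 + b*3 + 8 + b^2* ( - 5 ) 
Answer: 1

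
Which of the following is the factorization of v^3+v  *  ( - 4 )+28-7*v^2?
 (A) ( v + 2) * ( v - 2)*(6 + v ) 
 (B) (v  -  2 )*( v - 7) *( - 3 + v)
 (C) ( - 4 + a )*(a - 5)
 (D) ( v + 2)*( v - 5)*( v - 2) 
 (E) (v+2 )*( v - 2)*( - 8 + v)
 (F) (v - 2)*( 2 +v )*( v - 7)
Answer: F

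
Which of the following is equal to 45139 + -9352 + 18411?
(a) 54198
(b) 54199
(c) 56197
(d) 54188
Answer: a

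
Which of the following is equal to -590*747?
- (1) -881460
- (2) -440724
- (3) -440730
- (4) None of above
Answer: 3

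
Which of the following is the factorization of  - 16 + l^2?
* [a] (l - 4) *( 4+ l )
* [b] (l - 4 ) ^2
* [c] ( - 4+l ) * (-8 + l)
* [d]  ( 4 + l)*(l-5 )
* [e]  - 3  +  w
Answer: a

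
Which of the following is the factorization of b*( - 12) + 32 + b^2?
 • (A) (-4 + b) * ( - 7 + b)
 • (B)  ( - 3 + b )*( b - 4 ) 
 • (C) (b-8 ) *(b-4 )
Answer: C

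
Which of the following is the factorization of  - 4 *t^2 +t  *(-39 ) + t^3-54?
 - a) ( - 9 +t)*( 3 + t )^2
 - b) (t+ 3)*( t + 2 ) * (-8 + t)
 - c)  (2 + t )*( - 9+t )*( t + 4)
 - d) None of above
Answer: d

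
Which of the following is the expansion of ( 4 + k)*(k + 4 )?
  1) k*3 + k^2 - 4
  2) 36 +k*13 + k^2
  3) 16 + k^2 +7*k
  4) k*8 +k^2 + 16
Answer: 4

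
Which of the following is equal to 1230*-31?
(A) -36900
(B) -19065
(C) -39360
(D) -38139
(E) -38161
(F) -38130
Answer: F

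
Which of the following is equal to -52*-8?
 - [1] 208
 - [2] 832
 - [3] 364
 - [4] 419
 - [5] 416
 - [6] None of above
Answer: 5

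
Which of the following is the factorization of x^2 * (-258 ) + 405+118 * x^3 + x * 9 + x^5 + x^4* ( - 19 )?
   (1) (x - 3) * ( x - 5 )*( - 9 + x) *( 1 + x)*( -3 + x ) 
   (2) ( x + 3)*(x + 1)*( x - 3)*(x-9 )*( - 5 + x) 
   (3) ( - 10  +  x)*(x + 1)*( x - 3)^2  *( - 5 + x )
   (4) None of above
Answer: 1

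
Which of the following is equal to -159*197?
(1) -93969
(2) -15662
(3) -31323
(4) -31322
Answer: 3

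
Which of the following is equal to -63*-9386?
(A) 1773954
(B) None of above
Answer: B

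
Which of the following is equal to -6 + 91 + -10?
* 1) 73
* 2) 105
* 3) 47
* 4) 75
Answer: 4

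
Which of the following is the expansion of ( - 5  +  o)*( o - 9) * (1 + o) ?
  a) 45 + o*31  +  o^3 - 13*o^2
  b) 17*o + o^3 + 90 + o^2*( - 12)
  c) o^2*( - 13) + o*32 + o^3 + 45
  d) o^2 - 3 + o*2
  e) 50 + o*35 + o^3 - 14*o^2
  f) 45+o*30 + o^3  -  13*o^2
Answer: a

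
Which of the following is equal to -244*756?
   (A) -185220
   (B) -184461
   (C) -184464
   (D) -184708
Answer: C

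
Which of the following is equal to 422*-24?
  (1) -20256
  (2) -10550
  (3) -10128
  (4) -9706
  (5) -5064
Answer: 3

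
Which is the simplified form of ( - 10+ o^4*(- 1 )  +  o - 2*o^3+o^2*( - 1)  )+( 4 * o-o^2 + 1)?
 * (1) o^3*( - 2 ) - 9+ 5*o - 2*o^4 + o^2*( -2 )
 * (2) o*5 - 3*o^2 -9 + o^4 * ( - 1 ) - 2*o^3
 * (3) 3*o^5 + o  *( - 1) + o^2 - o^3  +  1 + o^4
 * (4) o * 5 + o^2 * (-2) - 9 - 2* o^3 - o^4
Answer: 4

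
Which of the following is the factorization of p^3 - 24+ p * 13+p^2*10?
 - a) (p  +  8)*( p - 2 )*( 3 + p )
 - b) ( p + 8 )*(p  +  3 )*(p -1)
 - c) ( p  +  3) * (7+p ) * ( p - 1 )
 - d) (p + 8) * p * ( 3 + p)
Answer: b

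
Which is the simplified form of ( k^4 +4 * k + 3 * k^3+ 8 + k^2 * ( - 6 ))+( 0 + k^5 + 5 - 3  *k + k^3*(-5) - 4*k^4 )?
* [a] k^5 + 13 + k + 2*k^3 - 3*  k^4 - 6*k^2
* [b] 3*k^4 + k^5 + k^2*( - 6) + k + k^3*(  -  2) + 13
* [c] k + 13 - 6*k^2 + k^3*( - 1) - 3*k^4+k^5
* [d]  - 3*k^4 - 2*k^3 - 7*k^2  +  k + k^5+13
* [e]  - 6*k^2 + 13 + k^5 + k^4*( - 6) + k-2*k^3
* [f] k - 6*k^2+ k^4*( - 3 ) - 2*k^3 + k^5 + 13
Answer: f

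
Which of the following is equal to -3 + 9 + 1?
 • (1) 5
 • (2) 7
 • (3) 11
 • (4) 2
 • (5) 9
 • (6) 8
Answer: 2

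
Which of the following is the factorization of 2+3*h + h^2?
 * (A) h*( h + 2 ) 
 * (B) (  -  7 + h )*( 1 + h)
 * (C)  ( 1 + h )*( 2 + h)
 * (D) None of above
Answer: C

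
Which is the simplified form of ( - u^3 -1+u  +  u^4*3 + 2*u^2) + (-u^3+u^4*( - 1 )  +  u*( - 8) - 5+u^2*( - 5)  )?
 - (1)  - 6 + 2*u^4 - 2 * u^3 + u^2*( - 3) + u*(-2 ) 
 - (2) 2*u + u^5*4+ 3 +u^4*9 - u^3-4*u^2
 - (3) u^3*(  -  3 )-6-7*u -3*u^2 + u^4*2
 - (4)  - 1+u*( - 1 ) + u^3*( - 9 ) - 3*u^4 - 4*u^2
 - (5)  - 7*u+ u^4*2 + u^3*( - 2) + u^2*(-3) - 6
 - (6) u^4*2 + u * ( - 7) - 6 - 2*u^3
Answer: 5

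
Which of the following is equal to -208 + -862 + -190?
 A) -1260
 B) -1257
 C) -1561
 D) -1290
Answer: A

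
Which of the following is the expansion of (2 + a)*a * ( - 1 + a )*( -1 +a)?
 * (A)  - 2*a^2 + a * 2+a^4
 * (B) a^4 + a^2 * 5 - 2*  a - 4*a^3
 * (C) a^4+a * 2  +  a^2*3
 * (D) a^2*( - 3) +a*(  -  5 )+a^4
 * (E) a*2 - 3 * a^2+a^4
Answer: E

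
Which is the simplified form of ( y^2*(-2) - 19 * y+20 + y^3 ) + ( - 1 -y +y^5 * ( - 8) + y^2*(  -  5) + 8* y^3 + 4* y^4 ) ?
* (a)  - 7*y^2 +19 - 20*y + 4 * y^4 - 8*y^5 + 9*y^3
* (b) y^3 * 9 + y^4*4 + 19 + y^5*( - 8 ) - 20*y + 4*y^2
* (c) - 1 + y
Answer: a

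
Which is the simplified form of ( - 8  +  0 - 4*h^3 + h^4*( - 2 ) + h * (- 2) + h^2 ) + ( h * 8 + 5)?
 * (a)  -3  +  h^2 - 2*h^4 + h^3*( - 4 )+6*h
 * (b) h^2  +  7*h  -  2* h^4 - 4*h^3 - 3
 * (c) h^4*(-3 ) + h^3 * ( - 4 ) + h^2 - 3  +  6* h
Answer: a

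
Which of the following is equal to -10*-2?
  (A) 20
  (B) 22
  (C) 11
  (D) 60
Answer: A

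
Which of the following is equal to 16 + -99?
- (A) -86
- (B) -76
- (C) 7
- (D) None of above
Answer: D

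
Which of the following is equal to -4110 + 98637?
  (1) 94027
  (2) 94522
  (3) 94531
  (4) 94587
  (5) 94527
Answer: 5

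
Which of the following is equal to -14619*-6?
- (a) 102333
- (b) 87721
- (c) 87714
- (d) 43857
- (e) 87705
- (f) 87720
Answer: c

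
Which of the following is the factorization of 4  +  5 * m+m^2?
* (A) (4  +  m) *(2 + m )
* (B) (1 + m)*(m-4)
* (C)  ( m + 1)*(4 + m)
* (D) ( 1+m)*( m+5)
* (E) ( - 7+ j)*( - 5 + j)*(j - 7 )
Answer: C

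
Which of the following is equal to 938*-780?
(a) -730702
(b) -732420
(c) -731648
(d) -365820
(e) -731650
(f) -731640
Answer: f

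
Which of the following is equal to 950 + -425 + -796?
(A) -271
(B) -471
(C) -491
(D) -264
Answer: A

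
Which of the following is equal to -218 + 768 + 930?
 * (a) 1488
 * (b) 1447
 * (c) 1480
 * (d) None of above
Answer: c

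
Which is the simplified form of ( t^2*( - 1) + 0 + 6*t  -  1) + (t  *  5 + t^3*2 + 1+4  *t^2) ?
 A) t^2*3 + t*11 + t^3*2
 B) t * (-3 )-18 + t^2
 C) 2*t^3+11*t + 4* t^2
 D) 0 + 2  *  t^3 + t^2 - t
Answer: A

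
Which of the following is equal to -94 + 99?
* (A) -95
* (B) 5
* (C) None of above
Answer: B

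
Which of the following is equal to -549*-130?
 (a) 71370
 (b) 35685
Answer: a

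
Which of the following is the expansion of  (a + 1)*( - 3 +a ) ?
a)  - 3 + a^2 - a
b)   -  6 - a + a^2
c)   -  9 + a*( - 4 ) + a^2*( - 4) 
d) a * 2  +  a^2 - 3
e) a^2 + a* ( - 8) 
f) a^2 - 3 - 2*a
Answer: f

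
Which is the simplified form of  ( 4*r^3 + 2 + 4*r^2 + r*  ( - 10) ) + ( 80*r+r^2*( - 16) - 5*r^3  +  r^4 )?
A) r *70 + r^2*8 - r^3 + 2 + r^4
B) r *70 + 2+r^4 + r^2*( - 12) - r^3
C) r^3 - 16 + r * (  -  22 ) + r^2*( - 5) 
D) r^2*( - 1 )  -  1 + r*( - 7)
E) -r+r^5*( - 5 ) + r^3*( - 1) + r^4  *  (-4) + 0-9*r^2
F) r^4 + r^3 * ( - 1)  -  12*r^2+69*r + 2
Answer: B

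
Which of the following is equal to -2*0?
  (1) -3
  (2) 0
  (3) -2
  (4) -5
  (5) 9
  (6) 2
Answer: 2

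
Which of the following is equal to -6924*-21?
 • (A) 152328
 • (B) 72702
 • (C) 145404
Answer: C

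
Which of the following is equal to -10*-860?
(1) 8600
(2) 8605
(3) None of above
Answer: 1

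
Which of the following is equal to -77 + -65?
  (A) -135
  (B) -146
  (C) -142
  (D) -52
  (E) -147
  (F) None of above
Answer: C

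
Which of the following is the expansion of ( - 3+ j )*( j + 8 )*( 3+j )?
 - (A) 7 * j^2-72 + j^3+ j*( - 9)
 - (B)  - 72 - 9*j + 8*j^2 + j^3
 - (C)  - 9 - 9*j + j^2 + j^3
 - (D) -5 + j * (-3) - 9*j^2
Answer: B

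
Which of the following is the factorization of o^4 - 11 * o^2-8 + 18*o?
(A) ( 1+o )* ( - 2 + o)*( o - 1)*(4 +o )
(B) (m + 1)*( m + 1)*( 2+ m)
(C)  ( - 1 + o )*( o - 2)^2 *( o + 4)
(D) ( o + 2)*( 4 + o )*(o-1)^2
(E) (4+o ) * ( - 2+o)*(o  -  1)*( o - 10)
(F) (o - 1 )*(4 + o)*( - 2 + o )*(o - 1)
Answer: F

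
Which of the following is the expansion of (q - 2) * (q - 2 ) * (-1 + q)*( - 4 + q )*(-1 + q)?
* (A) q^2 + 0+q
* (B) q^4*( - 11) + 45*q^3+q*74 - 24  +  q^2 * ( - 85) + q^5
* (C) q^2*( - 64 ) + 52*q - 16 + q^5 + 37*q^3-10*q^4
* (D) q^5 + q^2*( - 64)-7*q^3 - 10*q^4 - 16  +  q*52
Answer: C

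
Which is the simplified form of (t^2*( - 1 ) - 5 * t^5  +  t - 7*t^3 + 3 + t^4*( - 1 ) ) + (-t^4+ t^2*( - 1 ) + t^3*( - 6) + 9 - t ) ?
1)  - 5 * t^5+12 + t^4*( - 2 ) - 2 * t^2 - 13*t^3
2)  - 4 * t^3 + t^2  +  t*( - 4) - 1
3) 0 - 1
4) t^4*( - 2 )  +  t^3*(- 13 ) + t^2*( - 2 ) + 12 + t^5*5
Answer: 1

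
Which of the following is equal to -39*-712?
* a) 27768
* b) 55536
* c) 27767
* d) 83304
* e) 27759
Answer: a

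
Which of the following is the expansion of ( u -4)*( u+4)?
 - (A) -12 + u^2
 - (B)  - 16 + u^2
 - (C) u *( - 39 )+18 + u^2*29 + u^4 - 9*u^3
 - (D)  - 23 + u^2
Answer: B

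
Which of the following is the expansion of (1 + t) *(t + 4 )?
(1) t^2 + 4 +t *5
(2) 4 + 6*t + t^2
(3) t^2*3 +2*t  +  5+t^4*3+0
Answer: 1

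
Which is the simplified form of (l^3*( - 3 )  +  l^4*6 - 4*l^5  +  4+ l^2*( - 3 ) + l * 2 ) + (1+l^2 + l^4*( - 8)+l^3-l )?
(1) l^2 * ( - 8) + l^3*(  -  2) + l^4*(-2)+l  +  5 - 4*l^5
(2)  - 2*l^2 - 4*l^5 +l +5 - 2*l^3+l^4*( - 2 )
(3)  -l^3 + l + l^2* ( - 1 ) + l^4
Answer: 2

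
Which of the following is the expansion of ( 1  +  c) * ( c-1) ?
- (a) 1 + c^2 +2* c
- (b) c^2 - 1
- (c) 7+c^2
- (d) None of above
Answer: b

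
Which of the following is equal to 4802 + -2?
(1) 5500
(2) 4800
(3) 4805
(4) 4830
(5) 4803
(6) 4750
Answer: 2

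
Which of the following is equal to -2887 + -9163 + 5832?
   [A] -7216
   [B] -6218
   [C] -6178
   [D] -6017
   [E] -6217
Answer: B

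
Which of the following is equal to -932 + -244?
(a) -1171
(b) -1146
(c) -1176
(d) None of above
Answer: c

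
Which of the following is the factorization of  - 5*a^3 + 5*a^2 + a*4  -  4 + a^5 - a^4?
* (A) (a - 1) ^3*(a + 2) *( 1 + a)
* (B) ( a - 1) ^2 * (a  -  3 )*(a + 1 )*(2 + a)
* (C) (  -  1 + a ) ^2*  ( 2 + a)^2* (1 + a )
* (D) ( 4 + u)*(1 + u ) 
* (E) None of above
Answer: E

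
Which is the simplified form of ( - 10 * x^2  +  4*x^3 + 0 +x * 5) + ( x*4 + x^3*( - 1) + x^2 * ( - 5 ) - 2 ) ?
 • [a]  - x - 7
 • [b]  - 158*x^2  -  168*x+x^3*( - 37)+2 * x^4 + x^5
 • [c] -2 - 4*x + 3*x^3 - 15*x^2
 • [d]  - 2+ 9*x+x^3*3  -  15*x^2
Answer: d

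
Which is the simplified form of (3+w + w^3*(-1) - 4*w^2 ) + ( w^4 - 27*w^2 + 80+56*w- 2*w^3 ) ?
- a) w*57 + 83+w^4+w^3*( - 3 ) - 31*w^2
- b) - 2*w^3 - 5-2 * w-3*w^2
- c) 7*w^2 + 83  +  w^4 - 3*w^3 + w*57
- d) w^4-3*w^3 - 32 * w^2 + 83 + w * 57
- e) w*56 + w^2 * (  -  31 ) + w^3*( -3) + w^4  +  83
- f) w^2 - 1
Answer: a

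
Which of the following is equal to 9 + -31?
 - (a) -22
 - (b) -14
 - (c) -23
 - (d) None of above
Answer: a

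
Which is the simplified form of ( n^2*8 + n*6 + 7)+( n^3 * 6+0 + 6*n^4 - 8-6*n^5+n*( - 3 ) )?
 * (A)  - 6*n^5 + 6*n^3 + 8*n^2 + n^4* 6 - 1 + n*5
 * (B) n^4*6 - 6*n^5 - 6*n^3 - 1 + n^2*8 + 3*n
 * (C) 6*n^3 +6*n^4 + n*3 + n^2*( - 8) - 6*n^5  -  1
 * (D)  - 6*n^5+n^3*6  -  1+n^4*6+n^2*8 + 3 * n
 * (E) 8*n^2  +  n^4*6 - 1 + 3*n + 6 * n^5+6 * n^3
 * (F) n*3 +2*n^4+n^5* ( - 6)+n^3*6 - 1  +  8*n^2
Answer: D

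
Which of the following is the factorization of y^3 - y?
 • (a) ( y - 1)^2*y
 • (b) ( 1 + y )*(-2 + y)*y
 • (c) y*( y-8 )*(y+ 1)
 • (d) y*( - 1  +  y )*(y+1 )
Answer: d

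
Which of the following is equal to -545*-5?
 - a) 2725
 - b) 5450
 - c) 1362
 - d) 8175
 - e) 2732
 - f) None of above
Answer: a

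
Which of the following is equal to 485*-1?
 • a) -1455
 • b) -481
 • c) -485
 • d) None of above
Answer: c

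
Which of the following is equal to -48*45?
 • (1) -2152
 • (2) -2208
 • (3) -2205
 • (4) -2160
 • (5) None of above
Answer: 4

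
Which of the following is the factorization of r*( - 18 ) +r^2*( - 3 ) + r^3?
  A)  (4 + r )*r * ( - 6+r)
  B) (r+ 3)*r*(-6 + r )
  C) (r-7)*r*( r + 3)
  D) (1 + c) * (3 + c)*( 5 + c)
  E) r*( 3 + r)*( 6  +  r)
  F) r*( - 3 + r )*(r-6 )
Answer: B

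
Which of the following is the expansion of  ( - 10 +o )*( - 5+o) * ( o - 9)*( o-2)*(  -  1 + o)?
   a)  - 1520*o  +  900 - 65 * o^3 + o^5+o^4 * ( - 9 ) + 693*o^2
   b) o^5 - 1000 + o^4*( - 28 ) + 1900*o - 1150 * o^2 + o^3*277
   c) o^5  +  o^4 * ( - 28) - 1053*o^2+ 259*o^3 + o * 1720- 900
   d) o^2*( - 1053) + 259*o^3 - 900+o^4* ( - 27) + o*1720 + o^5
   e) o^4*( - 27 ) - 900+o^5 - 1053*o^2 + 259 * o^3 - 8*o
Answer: d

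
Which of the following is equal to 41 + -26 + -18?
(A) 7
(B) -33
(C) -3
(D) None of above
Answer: C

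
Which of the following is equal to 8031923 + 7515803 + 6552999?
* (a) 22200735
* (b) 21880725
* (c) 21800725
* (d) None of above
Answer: d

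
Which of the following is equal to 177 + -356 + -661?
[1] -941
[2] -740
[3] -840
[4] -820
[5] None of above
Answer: 3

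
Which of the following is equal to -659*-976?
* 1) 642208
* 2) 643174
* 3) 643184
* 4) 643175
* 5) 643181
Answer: 3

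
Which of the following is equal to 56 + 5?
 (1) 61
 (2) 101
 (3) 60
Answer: 1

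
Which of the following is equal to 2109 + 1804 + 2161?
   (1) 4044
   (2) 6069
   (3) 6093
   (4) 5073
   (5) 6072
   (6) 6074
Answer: 6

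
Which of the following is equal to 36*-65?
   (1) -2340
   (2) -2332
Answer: 1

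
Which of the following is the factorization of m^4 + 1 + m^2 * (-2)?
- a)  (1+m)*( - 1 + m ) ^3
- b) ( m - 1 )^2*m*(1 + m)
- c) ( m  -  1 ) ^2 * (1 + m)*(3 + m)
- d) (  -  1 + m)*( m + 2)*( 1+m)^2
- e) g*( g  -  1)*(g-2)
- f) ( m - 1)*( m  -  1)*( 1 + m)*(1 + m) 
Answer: f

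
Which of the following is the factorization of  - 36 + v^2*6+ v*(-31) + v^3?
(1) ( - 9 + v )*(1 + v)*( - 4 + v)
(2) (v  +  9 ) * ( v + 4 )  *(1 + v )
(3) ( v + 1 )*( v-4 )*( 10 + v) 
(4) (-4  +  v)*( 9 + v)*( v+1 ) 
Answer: 4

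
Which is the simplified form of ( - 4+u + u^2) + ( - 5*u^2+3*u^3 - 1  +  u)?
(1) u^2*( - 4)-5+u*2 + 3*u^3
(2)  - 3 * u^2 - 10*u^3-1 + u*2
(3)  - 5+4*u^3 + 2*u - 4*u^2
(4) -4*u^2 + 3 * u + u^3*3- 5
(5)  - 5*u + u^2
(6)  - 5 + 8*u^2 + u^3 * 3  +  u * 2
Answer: 1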